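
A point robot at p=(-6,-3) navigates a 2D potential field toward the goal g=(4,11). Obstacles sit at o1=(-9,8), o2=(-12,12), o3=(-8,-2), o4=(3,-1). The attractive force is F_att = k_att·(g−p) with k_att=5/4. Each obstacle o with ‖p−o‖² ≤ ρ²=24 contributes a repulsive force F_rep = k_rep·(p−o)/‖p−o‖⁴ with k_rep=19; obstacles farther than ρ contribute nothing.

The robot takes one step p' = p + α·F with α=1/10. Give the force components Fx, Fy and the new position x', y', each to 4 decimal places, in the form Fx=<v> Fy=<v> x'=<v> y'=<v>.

F_att = 5/4·(g−p) = 5/4·(10,14) = (12.5000,17.5000)
o1: d²=130 > ρ²=24 → inactive
o2: d²=261 > ρ²=24 → inactive
o3: d²=5 ≤ ρ²=24; F_rep = 19·(2,-1)/5² = (1.5200,-0.7600)
o4: d²=85 > ρ²=24 → inactive
F = F_att + ΣF_rep = (14.0200,16.7400)
p' = p + 1/10·F = (-4.5980,-1.3260)

Fx=14.0200 Fy=16.7400 x'=-4.5980 y'=-1.3260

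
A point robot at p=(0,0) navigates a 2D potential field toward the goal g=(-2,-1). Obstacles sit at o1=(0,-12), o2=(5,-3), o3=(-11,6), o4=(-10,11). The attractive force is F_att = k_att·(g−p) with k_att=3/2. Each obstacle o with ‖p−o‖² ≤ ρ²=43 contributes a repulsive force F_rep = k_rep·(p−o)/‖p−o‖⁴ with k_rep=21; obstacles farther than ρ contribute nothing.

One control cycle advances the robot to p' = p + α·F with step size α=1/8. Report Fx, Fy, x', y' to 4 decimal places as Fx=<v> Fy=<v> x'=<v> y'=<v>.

Fx=-3.0908 Fy=-1.4455 x'=-0.3864 y'=-0.1807

F_att = 3/2·(g−p) = 3/2·(-2,-1) = (-3.0000,-1.5000)
o1: d²=144 > ρ²=43 → inactive
o2: d²=34 ≤ ρ²=43; F_rep = 21·(-5,3)/34² = (-0.0908,0.0545)
o3: d²=157 > ρ²=43 → inactive
o4: d²=221 > ρ²=43 → inactive
F = F_att + ΣF_rep = (-3.0908,-1.4455)
p' = p + 1/8·F = (-0.3864,-0.1807)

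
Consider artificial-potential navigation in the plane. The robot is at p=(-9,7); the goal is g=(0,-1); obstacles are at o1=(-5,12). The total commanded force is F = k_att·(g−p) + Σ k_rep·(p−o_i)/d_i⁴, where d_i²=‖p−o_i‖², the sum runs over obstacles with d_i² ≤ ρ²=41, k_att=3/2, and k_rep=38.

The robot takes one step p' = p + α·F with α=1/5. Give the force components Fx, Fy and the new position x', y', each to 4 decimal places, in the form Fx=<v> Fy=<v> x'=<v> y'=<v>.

Fx=13.4096 Fy=-12.1130 x'=-6.3181 y'=4.5774

F_att = 3/2·(g−p) = 3/2·(9,-8) = (13.5000,-12.0000)
o1: d²=41 ≤ ρ²=41; F_rep = 38·(-4,-5)/41² = (-0.0904,-0.1130)
F = F_att + ΣF_rep = (13.4096,-12.1130)
p' = p + 1/5·F = (-6.3181,4.5774)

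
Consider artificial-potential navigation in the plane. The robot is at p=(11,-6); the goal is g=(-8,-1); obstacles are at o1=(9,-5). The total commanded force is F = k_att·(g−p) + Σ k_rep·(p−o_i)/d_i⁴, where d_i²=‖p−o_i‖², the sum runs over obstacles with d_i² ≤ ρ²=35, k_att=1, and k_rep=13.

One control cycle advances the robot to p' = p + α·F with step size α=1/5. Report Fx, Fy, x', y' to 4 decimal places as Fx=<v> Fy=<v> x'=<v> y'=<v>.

F_att = 1·(g−p) = 1·(-19,5) = (-19.0000,5.0000)
o1: d²=5 ≤ ρ²=35; F_rep = 13·(2,-1)/5² = (1.0400,-0.5200)
F = F_att + ΣF_rep = (-17.9600,4.4800)
p' = p + 1/5·F = (7.4080,-5.1040)

Fx=-17.9600 Fy=4.4800 x'=7.4080 y'=-5.1040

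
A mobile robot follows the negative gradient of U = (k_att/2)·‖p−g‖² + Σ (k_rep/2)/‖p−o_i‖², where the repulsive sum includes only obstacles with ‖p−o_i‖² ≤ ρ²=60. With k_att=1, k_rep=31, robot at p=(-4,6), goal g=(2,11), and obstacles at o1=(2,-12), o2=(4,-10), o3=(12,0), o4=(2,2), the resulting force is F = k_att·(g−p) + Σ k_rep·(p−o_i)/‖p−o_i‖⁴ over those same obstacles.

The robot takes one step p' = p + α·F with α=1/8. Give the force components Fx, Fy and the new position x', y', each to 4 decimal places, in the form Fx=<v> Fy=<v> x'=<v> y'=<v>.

Fx=5.9312 Fy=5.0459 x'=-3.2586 y'=6.6307

F_att = 1·(g−p) = 1·(6,5) = (6.0000,5.0000)
o1: d²=360 > ρ²=60 → inactive
o2: d²=320 > ρ²=60 → inactive
o3: d²=292 > ρ²=60 → inactive
o4: d²=52 ≤ ρ²=60; F_rep = 31·(-6,4)/52² = (-0.0688,0.0459)
F = F_att + ΣF_rep = (5.9312,5.0459)
p' = p + 1/8·F = (-3.2586,6.6307)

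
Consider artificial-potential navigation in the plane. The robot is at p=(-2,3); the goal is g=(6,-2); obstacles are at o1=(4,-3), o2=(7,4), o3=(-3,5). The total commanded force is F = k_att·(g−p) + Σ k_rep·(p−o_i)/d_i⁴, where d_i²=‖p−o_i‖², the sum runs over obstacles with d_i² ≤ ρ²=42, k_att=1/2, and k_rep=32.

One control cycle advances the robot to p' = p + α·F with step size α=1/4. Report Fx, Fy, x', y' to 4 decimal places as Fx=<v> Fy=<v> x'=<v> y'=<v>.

F_att = 1/2·(g−p) = 1/2·(8,-5) = (4.0000,-2.5000)
o1: d²=72 > ρ²=42 → inactive
o2: d²=82 > ρ²=42 → inactive
o3: d²=5 ≤ ρ²=42; F_rep = 32·(1,-2)/5² = (1.2800,-2.5600)
F = F_att + ΣF_rep = (5.2800,-5.0600)
p' = p + 1/4·F = (-0.6800,1.7350)

Fx=5.2800 Fy=-5.0600 x'=-0.6800 y'=1.7350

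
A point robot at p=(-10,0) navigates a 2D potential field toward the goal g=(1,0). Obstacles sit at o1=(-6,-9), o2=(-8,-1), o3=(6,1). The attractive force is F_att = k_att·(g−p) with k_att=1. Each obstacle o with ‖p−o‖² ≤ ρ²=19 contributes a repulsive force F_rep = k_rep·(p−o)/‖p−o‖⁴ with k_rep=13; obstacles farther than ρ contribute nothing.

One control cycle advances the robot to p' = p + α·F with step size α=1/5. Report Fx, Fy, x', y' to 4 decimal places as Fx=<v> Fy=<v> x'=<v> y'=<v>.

Fx=9.9600 Fy=0.5200 x'=-8.0080 y'=0.1040

F_att = 1·(g−p) = 1·(11,0) = (11.0000,0.0000)
o1: d²=97 > ρ²=19 → inactive
o2: d²=5 ≤ ρ²=19; F_rep = 13·(-2,1)/5² = (-1.0400,0.5200)
o3: d²=257 > ρ²=19 → inactive
F = F_att + ΣF_rep = (9.9600,0.5200)
p' = p + 1/5·F = (-8.0080,0.1040)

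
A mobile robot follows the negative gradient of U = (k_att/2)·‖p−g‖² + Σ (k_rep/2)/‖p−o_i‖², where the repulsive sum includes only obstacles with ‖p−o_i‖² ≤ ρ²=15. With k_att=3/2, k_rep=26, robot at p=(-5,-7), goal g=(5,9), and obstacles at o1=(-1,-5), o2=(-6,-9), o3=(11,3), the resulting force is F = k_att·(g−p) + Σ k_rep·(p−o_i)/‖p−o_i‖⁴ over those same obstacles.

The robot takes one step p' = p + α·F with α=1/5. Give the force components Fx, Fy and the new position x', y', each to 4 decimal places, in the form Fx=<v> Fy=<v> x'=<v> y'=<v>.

F_att = 3/2·(g−p) = 3/2·(10,16) = (15.0000,24.0000)
o1: d²=20 > ρ²=15 → inactive
o2: d²=5 ≤ ρ²=15; F_rep = 26·(1,2)/5² = (1.0400,2.0800)
o3: d²=356 > ρ²=15 → inactive
F = F_att + ΣF_rep = (16.0400,26.0800)
p' = p + 1/5·F = (-1.7920,-1.7840)

Fx=16.0400 Fy=26.0800 x'=-1.7920 y'=-1.7840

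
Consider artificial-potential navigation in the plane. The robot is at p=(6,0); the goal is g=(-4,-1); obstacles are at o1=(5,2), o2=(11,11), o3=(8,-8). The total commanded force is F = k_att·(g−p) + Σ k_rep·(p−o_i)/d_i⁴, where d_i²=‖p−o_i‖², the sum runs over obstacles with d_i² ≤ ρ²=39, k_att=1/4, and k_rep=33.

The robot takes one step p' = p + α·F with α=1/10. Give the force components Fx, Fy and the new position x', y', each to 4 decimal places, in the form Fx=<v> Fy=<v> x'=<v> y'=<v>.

Fx=-1.1800 Fy=-2.8900 x'=5.8820 y'=-0.2890

F_att = 1/4·(g−p) = 1/4·(-10,-1) = (-2.5000,-0.2500)
o1: d²=5 ≤ ρ²=39; F_rep = 33·(1,-2)/5² = (1.3200,-2.6400)
o2: d²=146 > ρ²=39 → inactive
o3: d²=68 > ρ²=39 → inactive
F = F_att + ΣF_rep = (-1.1800,-2.8900)
p' = p + 1/10·F = (5.8820,-0.2890)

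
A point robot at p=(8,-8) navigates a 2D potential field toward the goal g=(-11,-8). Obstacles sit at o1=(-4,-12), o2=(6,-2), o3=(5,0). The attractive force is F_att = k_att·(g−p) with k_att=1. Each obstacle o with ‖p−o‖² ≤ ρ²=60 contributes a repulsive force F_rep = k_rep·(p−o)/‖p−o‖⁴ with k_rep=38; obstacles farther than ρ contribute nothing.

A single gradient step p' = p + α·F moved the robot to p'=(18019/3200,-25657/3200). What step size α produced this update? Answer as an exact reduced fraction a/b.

α = 1/8

F_att = 1·(g−p) = 1·(-19,0) = (-19.0000,0.0000)
o1: d²=160 > ρ²=60 → inactive
o2: d²=40 ≤ ρ²=60; F_rep = 38·(2,-6)/40² = (0.0475,-0.1425)
o3: d²=73 > ρ²=60 → inactive
F = F_att + ΣF_rep = (-18.9525,-0.1425)
Δp = p'−p = (-2.3691,-0.0178); α = Δx/Fx = (-7581/3200) / (-7581/400) = 1/8
check: Δy/Fy = (-57/3200) / (-57/400) = 1/8 ✓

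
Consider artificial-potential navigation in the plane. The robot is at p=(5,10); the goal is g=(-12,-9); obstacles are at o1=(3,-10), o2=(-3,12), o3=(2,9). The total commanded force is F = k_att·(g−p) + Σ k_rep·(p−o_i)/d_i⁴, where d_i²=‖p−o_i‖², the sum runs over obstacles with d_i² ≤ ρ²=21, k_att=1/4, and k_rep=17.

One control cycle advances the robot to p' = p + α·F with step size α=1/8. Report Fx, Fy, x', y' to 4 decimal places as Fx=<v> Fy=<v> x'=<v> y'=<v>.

F_att = 1/4·(g−p) = 1/4·(-17,-19) = (-4.2500,-4.7500)
o1: d²=404 > ρ²=21 → inactive
o2: d²=68 > ρ²=21 → inactive
o3: d²=10 ≤ ρ²=21; F_rep = 17·(3,1)/10² = (0.5100,0.1700)
F = F_att + ΣF_rep = (-3.7400,-4.5800)
p' = p + 1/8·F = (4.5325,9.4275)

Fx=-3.7400 Fy=-4.5800 x'=4.5325 y'=9.4275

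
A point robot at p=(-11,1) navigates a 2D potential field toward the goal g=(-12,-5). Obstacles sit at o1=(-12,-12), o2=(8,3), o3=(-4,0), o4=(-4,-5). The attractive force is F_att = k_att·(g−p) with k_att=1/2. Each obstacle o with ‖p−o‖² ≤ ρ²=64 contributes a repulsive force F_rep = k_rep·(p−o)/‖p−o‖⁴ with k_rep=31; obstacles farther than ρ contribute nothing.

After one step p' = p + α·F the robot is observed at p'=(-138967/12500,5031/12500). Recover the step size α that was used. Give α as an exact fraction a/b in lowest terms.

F_att = 1/2·(g−p) = 1/2·(-1,-6) = (-0.5000,-3.0000)
o1: d²=170 > ρ²=64 → inactive
o2: d²=365 > ρ²=64 → inactive
o3: d²=50 ≤ ρ²=64; F_rep = 31·(-7,1)/50² = (-0.0868,0.0124)
o4: d²=85 > ρ²=64 → inactive
F = F_att + ΣF_rep = (-0.5868,-2.9876)
Δp = p'−p = (-0.1174,-0.5975); α = Δx/Fx = (-1467/12500) / (-1467/2500) = 1/5
check: Δy/Fy = (-7469/12500) / (-7469/2500) = 1/5 ✓

α = 1/5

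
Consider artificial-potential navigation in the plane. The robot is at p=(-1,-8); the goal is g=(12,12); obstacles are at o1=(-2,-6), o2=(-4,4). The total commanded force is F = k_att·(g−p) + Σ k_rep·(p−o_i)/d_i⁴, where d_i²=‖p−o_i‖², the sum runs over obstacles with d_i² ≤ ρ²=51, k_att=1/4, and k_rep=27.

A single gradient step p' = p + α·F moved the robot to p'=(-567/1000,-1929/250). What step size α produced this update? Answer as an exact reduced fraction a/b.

α = 1/10

F_att = 1/4·(g−p) = 1/4·(13,20) = (3.2500,5.0000)
o1: d²=5 ≤ ρ²=51; F_rep = 27·(1,-2)/5² = (1.0800,-2.1600)
o2: d²=153 > ρ²=51 → inactive
F = F_att + ΣF_rep = (4.3300,2.8400)
Δp = p'−p = (0.4330,0.2840); α = Δx/Fx = (433/1000) / (433/100) = 1/10
check: Δy/Fy = (71/250) / (71/25) = 1/10 ✓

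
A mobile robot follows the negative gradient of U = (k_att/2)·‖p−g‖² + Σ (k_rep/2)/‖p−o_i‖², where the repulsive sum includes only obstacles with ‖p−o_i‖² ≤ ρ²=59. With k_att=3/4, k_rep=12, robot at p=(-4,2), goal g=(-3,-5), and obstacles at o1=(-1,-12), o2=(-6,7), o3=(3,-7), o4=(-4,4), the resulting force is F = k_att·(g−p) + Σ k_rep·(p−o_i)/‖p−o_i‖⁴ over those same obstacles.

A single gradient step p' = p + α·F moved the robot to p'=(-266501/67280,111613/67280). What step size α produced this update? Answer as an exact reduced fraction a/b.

α = 1/20

F_att = 3/4·(g−p) = 3/4·(1,-7) = (0.7500,-5.2500)
o1: d²=205 > ρ²=59 → inactive
o2: d²=29 ≤ ρ²=59; F_rep = 12·(2,-5)/29² = (0.0285,-0.0713)
o3: d²=130 > ρ²=59 → inactive
o4: d²=4 ≤ ρ²=59; F_rep = 12·(0,-2)/4² = (0.0000,-1.5000)
F = F_att + ΣF_rep = (0.7785,-6.8213)
Δp = p'−p = (0.0389,-0.3411); α = Δx/Fx = (2619/67280) / (2619/3364) = 1/20
check: Δy/Fy = (-22947/67280) / (-22947/3364) = 1/20 ✓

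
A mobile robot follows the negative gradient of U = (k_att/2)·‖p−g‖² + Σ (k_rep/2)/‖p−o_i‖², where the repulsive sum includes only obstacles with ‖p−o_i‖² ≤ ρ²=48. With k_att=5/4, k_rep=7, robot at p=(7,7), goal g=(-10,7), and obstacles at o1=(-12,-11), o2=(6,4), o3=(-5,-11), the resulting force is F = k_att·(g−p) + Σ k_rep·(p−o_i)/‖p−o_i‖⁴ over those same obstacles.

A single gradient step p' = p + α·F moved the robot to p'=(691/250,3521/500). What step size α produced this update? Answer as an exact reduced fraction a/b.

F_att = 5/4·(g−p) = 5/4·(-17,0) = (-21.2500,0.0000)
o1: d²=685 > ρ²=48 → inactive
o2: d²=10 ≤ ρ²=48; F_rep = 7·(1,3)/10² = (0.0700,0.2100)
o3: d²=468 > ρ²=48 → inactive
F = F_att + ΣF_rep = (-21.1800,0.2100)
Δp = p'−p = (-4.2360,0.0420); α = Δx/Fx = (-1059/250) / (-1059/50) = 1/5
check: Δy/Fy = (21/500) / (21/100) = 1/5 ✓

α = 1/5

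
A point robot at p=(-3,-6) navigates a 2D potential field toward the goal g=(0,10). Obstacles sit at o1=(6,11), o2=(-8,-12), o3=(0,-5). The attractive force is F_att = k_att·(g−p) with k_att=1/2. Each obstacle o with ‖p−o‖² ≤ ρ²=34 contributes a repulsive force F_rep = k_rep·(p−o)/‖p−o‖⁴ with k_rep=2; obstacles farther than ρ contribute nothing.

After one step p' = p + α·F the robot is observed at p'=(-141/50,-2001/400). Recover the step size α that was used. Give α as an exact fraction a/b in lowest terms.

F_att = 1/2·(g−p) = 1/2·(3,16) = (1.5000,8.0000)
o1: d²=370 > ρ²=34 → inactive
o2: d²=61 > ρ²=34 → inactive
o3: d²=10 ≤ ρ²=34; F_rep = 2·(-3,-1)/10² = (-0.0600,-0.0200)
F = F_att + ΣF_rep = (1.4400,7.9800)
Δp = p'−p = (0.1800,0.9975); α = Δx/Fx = (9/50) / (36/25) = 1/8
check: Δy/Fy = (399/400) / (399/50) = 1/8 ✓

α = 1/8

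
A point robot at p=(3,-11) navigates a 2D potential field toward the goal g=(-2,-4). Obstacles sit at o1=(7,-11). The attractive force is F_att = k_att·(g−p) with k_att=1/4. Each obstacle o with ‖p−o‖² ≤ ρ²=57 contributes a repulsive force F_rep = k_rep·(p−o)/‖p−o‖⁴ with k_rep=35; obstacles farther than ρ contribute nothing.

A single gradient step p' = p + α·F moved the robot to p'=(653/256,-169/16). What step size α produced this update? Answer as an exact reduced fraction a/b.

α = 1/4

F_att = 1/4·(g−p) = 1/4·(-5,7) = (-1.2500,1.7500)
o1: d²=16 ≤ ρ²=57; F_rep = 35·(-4,0)/16² = (-0.5469,0.0000)
F = F_att + ΣF_rep = (-1.7969,1.7500)
Δp = p'−p = (-0.4492,0.4375); α = Δx/Fx = (-115/256) / (-115/64) = 1/4
check: Δy/Fy = (7/16) / (7/4) = 1/4 ✓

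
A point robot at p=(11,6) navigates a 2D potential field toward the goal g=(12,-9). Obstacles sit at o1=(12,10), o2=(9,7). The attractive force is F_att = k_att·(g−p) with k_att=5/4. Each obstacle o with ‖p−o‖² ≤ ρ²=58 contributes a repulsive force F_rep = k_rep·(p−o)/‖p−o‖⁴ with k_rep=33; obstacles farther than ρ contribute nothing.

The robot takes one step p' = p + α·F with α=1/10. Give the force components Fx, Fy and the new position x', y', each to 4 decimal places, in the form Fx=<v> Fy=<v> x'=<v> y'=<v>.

F_att = 5/4·(g−p) = 5/4·(1,-15) = (1.2500,-18.7500)
o1: d²=17 ≤ ρ²=58; F_rep = 33·(-1,-4)/17² = (-0.1142,-0.4567)
o2: d²=5 ≤ ρ²=58; F_rep = 33·(2,-1)/5² = (2.6400,-1.3200)
F = F_att + ΣF_rep = (3.7758,-20.5267)
p' = p + 1/10·F = (11.3776,3.9473)

Fx=3.7758 Fy=-20.5267 x'=11.3776 y'=3.9473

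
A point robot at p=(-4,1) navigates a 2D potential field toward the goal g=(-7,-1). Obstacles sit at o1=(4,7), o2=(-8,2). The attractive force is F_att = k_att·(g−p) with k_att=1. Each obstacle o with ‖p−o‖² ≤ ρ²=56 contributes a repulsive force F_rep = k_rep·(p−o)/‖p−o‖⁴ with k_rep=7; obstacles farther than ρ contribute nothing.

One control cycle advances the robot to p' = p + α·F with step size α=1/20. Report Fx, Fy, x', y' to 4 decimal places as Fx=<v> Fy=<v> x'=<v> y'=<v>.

F_att = 1·(g−p) = 1·(-3,-2) = (-3.0000,-2.0000)
o1: d²=100 > ρ²=56 → inactive
o2: d²=17 ≤ ρ²=56; F_rep = 7·(4,-1)/17² = (0.0969,-0.0242)
F = F_att + ΣF_rep = (-2.9031,-2.0242)
p' = p + 1/20·F = (-4.1452,0.8988)

Fx=-2.9031 Fy=-2.0242 x'=-4.1452 y'=0.8988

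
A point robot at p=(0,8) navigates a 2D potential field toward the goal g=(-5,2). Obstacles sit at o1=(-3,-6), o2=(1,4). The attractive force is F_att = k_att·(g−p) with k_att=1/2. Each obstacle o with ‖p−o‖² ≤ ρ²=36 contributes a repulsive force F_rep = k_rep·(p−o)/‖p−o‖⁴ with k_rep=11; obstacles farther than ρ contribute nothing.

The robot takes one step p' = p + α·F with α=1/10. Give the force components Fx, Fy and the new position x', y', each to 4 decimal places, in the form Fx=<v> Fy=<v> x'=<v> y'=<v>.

Fx=-2.5381 Fy=-2.8478 x'=-0.2538 y'=7.7152

F_att = 1/2·(g−p) = 1/2·(-5,-6) = (-2.5000,-3.0000)
o1: d²=205 > ρ²=36 → inactive
o2: d²=17 ≤ ρ²=36; F_rep = 11·(-1,4)/17² = (-0.0381,0.1522)
F = F_att + ΣF_rep = (-2.5381,-2.8478)
p' = p + 1/10·F = (-0.2538,7.7152)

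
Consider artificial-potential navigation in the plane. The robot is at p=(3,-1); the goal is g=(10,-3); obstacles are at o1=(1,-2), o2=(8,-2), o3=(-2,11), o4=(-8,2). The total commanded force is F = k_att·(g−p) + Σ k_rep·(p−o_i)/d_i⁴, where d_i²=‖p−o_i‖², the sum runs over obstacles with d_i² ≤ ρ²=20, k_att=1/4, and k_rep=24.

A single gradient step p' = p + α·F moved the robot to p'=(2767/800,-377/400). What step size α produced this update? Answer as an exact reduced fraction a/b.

α = 1/8

F_att = 1/4·(g−p) = 1/4·(7,-2) = (1.7500,-0.5000)
o1: d²=5 ≤ ρ²=20; F_rep = 24·(2,1)/5² = (1.9200,0.9600)
o2: d²=26 > ρ²=20 → inactive
o3: d²=169 > ρ²=20 → inactive
o4: d²=130 > ρ²=20 → inactive
F = F_att + ΣF_rep = (3.6700,0.4600)
Δp = p'−p = (0.4587,0.0575); α = Δx/Fx = (367/800) / (367/100) = 1/8
check: Δy/Fy = (23/400) / (23/50) = 1/8 ✓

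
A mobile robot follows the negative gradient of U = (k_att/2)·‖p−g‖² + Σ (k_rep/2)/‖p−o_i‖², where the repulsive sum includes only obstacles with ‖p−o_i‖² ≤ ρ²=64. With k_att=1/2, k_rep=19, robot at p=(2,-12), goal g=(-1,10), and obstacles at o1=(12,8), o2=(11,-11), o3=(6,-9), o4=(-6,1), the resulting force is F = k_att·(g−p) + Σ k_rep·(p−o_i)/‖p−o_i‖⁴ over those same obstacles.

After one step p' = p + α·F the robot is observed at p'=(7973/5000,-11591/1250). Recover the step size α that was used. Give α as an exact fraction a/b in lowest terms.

α = 1/4

F_att = 1/2·(g−p) = 1/2·(-3,22) = (-1.5000,11.0000)
o1: d²=500 > ρ²=64 → inactive
o2: d²=82 > ρ²=64 → inactive
o3: d²=25 ≤ ρ²=64; F_rep = 19·(-4,-3)/25² = (-0.1216,-0.0912)
o4: d²=233 > ρ²=64 → inactive
F = F_att + ΣF_rep = (-1.6216,10.9088)
Δp = p'−p = (-0.4054,2.7272); α = Δx/Fx = (-2027/5000) / (-2027/1250) = 1/4
check: Δy/Fy = (3409/1250) / (6818/625) = 1/4 ✓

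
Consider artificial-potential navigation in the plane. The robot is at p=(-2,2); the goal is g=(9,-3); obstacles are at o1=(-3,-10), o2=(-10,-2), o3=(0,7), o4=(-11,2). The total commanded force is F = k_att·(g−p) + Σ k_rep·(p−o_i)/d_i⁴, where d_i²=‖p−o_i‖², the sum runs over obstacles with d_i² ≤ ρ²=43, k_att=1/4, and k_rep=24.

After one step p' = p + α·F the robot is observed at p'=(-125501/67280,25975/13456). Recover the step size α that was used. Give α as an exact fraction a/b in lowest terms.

α = 1/20

F_att = 1/4·(g−p) = 1/4·(11,-5) = (2.7500,-1.2500)
o1: d²=145 > ρ²=43 → inactive
o2: d²=80 > ρ²=43 → inactive
o3: d²=29 ≤ ρ²=43; F_rep = 24·(-2,-5)/29² = (-0.0571,-0.1427)
o4: d²=81 > ρ²=43 → inactive
F = F_att + ΣF_rep = (2.6929,-1.3927)
Δp = p'−p = (0.1346,-0.0696); α = Δx/Fx = (9059/67280) / (9059/3364) = 1/20
check: Δy/Fy = (-937/13456) / (-4685/3364) = 1/20 ✓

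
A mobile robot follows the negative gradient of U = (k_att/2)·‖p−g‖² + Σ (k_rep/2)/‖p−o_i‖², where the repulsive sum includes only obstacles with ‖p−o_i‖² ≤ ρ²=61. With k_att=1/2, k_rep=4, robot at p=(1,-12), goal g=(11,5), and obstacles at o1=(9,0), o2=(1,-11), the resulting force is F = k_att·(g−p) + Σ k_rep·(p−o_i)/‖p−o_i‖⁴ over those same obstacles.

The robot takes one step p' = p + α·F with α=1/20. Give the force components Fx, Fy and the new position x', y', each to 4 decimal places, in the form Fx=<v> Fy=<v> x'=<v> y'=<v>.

F_att = 1/2·(g−p) = 1/2·(10,17) = (5.0000,8.5000)
o1: d²=208 > ρ²=61 → inactive
o2: d²=1 ≤ ρ²=61; F_rep = 4·(0,-1)/1² = (0.0000,-4.0000)
F = F_att + ΣF_rep = (5.0000,4.5000)
p' = p + 1/20·F = (1.2500,-11.7750)

Fx=5.0000 Fy=4.5000 x'=1.2500 y'=-11.7750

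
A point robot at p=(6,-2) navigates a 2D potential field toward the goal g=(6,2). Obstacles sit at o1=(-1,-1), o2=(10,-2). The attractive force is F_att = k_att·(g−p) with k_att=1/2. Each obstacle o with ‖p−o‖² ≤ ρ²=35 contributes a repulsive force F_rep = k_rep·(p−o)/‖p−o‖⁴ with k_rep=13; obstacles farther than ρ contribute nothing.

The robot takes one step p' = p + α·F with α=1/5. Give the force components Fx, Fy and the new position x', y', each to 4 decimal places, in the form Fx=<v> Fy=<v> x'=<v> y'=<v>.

F_att = 1/2·(g−p) = 1/2·(0,4) = (0.0000,2.0000)
o1: d²=50 > ρ²=35 → inactive
o2: d²=16 ≤ ρ²=35; F_rep = 13·(-4,0)/16² = (-0.2031,0.0000)
F = F_att + ΣF_rep = (-0.2031,2.0000)
p' = p + 1/5·F = (5.9594,-1.6000)

Fx=-0.2031 Fy=2.0000 x'=5.9594 y'=-1.6000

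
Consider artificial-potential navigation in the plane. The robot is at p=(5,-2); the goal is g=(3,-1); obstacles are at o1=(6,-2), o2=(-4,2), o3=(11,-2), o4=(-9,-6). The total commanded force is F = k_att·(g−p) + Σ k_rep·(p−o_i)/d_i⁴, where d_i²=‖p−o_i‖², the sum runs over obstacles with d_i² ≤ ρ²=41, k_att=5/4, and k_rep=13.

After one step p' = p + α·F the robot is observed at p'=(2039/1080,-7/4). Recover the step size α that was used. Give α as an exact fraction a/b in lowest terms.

F_att = 5/4·(g−p) = 5/4·(-2,1) = (-2.5000,1.2500)
o1: d²=1 ≤ ρ²=41; F_rep = 13·(-1,0)/1² = (-13.0000,0.0000)
o2: d²=97 > ρ²=41 → inactive
o3: d²=36 ≤ ρ²=41; F_rep = 13·(-6,0)/36² = (-0.0602,0.0000)
o4: d²=212 > ρ²=41 → inactive
F = F_att + ΣF_rep = (-15.5602,1.2500)
Δp = p'−p = (-3.1120,0.2500); α = Δx/Fx = (-3361/1080) / (-3361/216) = 1/5
check: Δy/Fy = (1/4) / (5/4) = 1/5 ✓

α = 1/5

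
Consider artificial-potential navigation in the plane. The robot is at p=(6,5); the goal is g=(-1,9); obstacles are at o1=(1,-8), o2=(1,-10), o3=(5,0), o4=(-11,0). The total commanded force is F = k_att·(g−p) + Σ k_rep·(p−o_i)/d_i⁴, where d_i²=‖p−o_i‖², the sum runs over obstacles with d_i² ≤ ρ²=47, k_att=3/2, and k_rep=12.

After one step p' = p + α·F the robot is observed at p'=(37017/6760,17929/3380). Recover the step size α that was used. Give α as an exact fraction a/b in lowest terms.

α = 1/20

F_att = 3/2·(g−p) = 3/2·(-7,4) = (-10.5000,6.0000)
o1: d²=194 > ρ²=47 → inactive
o2: d²=250 > ρ²=47 → inactive
o3: d²=26 ≤ ρ²=47; F_rep = 12·(1,5)/26² = (0.0178,0.0888)
o4: d²=314 > ρ²=47 → inactive
F = F_att + ΣF_rep = (-10.4822,6.0888)
Δp = p'−p = (-0.5241,0.3044); α = Δx/Fx = (-3543/6760) / (-3543/338) = 1/20
check: Δy/Fy = (1029/3380) / (1029/169) = 1/20 ✓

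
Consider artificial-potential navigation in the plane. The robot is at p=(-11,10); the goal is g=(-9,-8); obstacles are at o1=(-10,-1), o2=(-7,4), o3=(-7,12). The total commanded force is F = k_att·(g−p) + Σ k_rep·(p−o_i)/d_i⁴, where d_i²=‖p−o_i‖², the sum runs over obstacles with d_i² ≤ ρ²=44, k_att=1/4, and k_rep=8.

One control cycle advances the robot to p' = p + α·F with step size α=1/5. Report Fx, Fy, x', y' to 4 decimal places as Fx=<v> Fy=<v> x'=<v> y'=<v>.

Fx=0.4200 Fy=-4.5400 x'=-10.9160 y'=9.0920

F_att = 1/4·(g−p) = 1/4·(2,-18) = (0.5000,-4.5000)
o1: d²=122 > ρ²=44 → inactive
o2: d²=52 > ρ²=44 → inactive
o3: d²=20 ≤ ρ²=44; F_rep = 8·(-4,-2)/20² = (-0.0800,-0.0400)
F = F_att + ΣF_rep = (0.4200,-4.5400)
p' = p + 1/5·F = (-10.9160,9.0920)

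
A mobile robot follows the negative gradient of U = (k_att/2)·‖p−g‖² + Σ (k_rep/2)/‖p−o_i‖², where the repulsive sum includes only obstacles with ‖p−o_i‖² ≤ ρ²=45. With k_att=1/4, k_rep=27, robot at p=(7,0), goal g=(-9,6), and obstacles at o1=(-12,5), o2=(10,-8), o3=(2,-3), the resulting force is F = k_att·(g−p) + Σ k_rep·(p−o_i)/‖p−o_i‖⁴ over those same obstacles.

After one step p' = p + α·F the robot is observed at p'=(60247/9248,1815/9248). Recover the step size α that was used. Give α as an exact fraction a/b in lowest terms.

F_att = 1/4·(g−p) = 1/4·(-16,6) = (-4.0000,1.5000)
o1: d²=386 > ρ²=45 → inactive
o2: d²=73 > ρ²=45 → inactive
o3: d²=34 ≤ ρ²=45; F_rep = 27·(5,3)/34² = (0.1168,0.0701)
F = F_att + ΣF_rep = (-3.8832,1.5701)
Δp = p'−p = (-0.4854,0.1963); α = Δx/Fx = (-4489/9248) / (-4489/1156) = 1/8
check: Δy/Fy = (1815/9248) / (1815/1156) = 1/8 ✓

α = 1/8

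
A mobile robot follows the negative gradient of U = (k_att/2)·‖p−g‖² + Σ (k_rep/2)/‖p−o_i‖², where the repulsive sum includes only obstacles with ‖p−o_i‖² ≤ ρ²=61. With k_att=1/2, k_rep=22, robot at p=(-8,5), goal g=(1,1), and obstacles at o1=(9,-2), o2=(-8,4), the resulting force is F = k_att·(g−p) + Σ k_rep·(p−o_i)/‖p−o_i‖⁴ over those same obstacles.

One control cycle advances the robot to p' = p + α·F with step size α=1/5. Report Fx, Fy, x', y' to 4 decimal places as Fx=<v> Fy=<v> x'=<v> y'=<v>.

F_att = 1/2·(g−p) = 1/2·(9,-4) = (4.5000,-2.0000)
o1: d²=338 > ρ²=61 → inactive
o2: d²=1 ≤ ρ²=61; F_rep = 22·(0,1)/1² = (0.0000,22.0000)
F = F_att + ΣF_rep = (4.5000,20.0000)
p' = p + 1/5·F = (-7.1000,9.0000)

Fx=4.5000 Fy=20.0000 x'=-7.1000 y'=9.0000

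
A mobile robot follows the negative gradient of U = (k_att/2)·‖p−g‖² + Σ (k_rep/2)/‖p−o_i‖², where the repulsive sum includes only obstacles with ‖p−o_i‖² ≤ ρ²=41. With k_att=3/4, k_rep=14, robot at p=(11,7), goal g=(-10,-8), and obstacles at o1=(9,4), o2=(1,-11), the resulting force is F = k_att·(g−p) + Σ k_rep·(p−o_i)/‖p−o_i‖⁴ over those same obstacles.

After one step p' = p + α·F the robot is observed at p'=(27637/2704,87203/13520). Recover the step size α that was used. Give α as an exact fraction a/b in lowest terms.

F_att = 3/4·(g−p) = 3/4·(-21,-15) = (-15.7500,-11.2500)
o1: d²=13 ≤ ρ²=41; F_rep = 14·(2,3)/13² = (0.1657,0.2485)
o2: d²=424 > ρ²=41 → inactive
F = F_att + ΣF_rep = (-15.5843,-11.0015)
Δp = p'−p = (-0.7792,-0.5501); α = Δx/Fx = (-2107/2704) / (-10535/676) = 1/20
check: Δy/Fy = (-7437/13520) / (-7437/676) = 1/20 ✓

α = 1/20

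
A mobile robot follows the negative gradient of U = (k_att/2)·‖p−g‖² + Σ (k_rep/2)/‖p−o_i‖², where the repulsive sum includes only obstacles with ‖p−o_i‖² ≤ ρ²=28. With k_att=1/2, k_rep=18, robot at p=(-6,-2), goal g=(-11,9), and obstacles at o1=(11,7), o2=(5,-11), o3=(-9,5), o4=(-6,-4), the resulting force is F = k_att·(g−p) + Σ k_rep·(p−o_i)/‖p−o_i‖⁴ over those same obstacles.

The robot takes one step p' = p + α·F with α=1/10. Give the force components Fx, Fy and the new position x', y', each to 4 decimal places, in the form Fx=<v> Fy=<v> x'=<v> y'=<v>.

Fx=-2.5000 Fy=7.7500 x'=-6.2500 y'=-1.2250

F_att = 1/2·(g−p) = 1/2·(-5,11) = (-2.5000,5.5000)
o1: d²=370 > ρ²=28 → inactive
o2: d²=202 > ρ²=28 → inactive
o3: d²=58 > ρ²=28 → inactive
o4: d²=4 ≤ ρ²=28; F_rep = 18·(0,2)/4² = (0.0000,2.2500)
F = F_att + ΣF_rep = (-2.5000,7.7500)
p' = p + 1/10·F = (-6.2500,-1.2250)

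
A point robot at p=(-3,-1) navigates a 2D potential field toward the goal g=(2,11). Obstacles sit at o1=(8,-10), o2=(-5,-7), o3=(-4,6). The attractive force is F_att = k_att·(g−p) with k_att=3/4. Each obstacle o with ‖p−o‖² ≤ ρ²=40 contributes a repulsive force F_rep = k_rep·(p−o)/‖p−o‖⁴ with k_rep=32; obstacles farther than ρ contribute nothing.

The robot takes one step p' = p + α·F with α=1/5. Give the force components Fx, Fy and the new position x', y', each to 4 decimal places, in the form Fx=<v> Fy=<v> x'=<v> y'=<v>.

Fx=3.7900 Fy=9.1200 x'=-2.2420 y'=0.8240

F_att = 3/4·(g−p) = 3/4·(5,12) = (3.7500,9.0000)
o1: d²=202 > ρ²=40 → inactive
o2: d²=40 ≤ ρ²=40; F_rep = 32·(2,6)/40² = (0.0400,0.1200)
o3: d²=50 > ρ²=40 → inactive
F = F_att + ΣF_rep = (3.7900,9.1200)
p' = p + 1/5·F = (-2.2420,0.8240)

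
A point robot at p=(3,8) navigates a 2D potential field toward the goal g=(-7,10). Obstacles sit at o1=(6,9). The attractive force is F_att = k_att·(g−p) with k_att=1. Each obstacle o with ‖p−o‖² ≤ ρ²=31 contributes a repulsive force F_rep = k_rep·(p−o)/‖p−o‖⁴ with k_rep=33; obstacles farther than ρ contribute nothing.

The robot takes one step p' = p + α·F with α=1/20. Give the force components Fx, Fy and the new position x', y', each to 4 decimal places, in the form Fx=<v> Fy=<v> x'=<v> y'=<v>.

F_att = 1·(g−p) = 1·(-10,2) = (-10.0000,2.0000)
o1: d²=10 ≤ ρ²=31; F_rep = 33·(-3,-1)/10² = (-0.9900,-0.3300)
F = F_att + ΣF_rep = (-10.9900,1.6700)
p' = p + 1/20·F = (2.4505,8.0835)

Fx=-10.9900 Fy=1.6700 x'=2.4505 y'=8.0835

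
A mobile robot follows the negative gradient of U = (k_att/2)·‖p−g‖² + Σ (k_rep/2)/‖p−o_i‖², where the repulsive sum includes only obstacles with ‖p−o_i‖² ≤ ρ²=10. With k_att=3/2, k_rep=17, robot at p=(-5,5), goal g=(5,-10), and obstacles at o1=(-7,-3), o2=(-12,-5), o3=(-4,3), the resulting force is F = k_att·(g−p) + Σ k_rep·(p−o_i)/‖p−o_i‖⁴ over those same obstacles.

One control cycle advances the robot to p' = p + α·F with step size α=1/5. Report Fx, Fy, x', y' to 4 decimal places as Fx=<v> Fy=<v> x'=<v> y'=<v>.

Fx=14.3200 Fy=-21.1400 x'=-2.1360 y'=0.7720

F_att = 3/2·(g−p) = 3/2·(10,-15) = (15.0000,-22.5000)
o1: d²=68 > ρ²=10 → inactive
o2: d²=149 > ρ²=10 → inactive
o3: d²=5 ≤ ρ²=10; F_rep = 17·(-1,2)/5² = (-0.6800,1.3600)
F = F_att + ΣF_rep = (14.3200,-21.1400)
p' = p + 1/5·F = (-2.1360,0.7720)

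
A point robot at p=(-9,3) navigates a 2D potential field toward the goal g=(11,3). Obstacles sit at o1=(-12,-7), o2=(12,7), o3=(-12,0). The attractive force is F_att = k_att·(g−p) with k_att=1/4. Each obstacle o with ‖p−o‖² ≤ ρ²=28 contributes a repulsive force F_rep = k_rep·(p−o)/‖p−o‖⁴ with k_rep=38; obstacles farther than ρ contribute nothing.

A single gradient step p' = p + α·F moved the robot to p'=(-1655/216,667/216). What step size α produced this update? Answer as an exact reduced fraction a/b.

α = 1/4

F_att = 1/4·(g−p) = 1/4·(20,0) = (5.0000,0.0000)
o1: d²=109 > ρ²=28 → inactive
o2: d²=457 > ρ²=28 → inactive
o3: d²=18 ≤ ρ²=28; F_rep = 38·(3,3)/18² = (0.3519,0.3519)
F = F_att + ΣF_rep = (5.3519,0.3519)
Δp = p'−p = (1.3380,0.0880); α = Δx/Fx = (289/216) / (289/54) = 1/4
check: Δy/Fy = (19/216) / (19/54) = 1/4 ✓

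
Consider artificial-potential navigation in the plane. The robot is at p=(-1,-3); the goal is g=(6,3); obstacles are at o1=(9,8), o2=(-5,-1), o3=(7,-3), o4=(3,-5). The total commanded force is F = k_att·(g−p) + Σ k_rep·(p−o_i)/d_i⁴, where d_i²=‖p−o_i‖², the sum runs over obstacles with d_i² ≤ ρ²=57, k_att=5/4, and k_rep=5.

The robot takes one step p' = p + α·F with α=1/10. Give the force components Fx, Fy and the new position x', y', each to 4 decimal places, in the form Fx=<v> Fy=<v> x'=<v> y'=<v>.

Fx=8.7500 Fy=7.5000 x'=-0.1250 y'=-2.2500

F_att = 5/4·(g−p) = 5/4·(7,6) = (8.7500,7.5000)
o1: d²=221 > ρ²=57 → inactive
o2: d²=20 ≤ ρ²=57; F_rep = 5·(4,-2)/20² = (0.0500,-0.0250)
o3: d²=64 > ρ²=57 → inactive
o4: d²=20 ≤ ρ²=57; F_rep = 5·(-4,2)/20² = (-0.0500,0.0250)
F = F_att + ΣF_rep = (8.7500,7.5000)
p' = p + 1/10·F = (-0.1250,-2.2500)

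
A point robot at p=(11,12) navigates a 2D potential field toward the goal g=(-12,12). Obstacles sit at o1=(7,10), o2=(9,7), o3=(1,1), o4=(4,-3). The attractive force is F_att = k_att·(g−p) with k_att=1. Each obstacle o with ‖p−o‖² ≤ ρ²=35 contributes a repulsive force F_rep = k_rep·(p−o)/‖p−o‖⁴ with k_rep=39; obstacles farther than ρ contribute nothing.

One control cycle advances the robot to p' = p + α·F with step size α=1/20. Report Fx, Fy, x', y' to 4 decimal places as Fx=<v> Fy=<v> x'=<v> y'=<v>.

Fx=-22.5173 Fy=0.4269 x'=9.8741 y'=12.0213

F_att = 1·(g−p) = 1·(-23,0) = (-23.0000,0.0000)
o1: d²=20 ≤ ρ²=35; F_rep = 39·(4,2)/20² = (0.3900,0.1950)
o2: d²=29 ≤ ρ²=35; F_rep = 39·(2,5)/29² = (0.0927,0.2319)
o3: d²=221 > ρ²=35 → inactive
o4: d²=274 > ρ²=35 → inactive
F = F_att + ΣF_rep = (-22.5173,0.4269)
p' = p + 1/20·F = (9.8741,12.0213)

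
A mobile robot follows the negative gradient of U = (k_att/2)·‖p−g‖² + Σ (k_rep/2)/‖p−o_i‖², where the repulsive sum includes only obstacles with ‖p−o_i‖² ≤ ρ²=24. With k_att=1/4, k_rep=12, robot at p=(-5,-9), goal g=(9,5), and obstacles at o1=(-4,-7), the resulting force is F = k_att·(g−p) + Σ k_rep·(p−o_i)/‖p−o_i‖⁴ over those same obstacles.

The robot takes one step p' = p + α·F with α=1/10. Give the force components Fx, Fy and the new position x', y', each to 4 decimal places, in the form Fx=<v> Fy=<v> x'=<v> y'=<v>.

Fx=3.0200 Fy=2.5400 x'=-4.6980 y'=-8.7460

F_att = 1/4·(g−p) = 1/4·(14,14) = (3.5000,3.5000)
o1: d²=5 ≤ ρ²=24; F_rep = 12·(-1,-2)/5² = (-0.4800,-0.9600)
F = F_att + ΣF_rep = (3.0200,2.5400)
p' = p + 1/10·F = (-4.6980,-8.7460)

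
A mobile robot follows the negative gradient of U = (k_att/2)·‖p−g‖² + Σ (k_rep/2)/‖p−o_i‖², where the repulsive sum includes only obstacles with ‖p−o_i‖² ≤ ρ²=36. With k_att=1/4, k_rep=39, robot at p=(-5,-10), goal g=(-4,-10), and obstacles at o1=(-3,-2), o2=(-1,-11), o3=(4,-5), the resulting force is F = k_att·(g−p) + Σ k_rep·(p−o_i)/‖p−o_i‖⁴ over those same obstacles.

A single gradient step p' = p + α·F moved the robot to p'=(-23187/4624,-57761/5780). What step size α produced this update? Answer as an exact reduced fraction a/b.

α = 1/20

F_att = 1/4·(g−p) = 1/4·(1,0) = (0.2500,0.0000)
o1: d²=68 > ρ²=36 → inactive
o2: d²=17 ≤ ρ²=36; F_rep = 39·(-4,1)/17² = (-0.5398,0.1349)
o3: d²=106 > ρ²=36 → inactive
F = F_att + ΣF_rep = (-0.2898,0.1349)
Δp = p'−p = (-0.0145,0.0067); α = Δx/Fx = (-67/4624) / (-335/1156) = 1/20
check: Δy/Fy = (39/5780) / (39/289) = 1/20 ✓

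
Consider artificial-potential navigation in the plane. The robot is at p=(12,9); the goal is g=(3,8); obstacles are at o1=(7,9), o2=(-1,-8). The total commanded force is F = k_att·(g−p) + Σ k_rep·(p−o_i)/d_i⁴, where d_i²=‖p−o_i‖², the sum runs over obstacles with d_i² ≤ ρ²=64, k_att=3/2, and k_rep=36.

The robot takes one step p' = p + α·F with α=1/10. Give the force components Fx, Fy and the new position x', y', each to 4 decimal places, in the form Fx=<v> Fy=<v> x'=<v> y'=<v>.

Fx=-13.2120 Fy=-1.5000 x'=10.6788 y'=8.8500

F_att = 3/2·(g−p) = 3/2·(-9,-1) = (-13.5000,-1.5000)
o1: d²=25 ≤ ρ²=64; F_rep = 36·(5,0)/25² = (0.2880,0.0000)
o2: d²=458 > ρ²=64 → inactive
F = F_att + ΣF_rep = (-13.2120,-1.5000)
p' = p + 1/10·F = (10.6788,8.8500)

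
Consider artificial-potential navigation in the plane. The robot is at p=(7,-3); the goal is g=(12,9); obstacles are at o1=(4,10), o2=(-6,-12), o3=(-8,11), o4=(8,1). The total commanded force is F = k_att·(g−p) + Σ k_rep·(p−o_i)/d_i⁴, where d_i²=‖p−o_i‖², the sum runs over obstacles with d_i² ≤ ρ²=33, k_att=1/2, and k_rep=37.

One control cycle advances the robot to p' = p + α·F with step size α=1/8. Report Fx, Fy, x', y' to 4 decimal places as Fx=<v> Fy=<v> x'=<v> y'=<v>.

F_att = 1/2·(g−p) = 1/2·(5,12) = (2.5000,6.0000)
o1: d²=178 > ρ²=33 → inactive
o2: d²=250 > ρ²=33 → inactive
o3: d²=421 > ρ²=33 → inactive
o4: d²=17 ≤ ρ²=33; F_rep = 37·(-1,-4)/17² = (-0.1280,-0.5121)
F = F_att + ΣF_rep = (2.3720,5.4879)
p' = p + 1/8·F = (7.2965,-2.3140)

Fx=2.3720 Fy=5.4879 x'=7.2965 y'=-2.3140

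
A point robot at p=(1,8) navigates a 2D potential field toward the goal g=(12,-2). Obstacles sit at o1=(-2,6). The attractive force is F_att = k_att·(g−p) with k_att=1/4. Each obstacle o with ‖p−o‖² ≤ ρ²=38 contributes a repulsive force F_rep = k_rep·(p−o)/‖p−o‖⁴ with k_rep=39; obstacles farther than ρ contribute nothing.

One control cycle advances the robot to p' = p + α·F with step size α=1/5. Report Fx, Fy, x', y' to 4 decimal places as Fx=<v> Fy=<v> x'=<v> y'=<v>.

F_att = 1/4·(g−p) = 1/4·(11,-10) = (2.7500,-2.5000)
o1: d²=13 ≤ ρ²=38; F_rep = 39·(3,2)/13² = (0.6923,0.4615)
F = F_att + ΣF_rep = (3.4423,-2.0385)
p' = p + 1/5·F = (1.6885,7.5923)

Fx=3.4423 Fy=-2.0385 x'=1.6885 y'=7.5923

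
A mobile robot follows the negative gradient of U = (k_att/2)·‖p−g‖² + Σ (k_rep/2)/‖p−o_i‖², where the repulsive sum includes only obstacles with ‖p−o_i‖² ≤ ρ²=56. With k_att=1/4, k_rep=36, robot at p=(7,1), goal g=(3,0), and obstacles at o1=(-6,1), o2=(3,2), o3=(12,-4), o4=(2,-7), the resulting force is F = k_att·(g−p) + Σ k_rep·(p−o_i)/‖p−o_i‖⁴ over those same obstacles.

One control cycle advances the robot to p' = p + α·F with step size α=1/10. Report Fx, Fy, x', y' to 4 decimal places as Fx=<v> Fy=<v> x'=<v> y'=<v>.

Fx=-0.5737 Fy=-0.3026 x'=6.9426 y'=0.9697

F_att = 1/4·(g−p) = 1/4·(-4,-1) = (-1.0000,-0.2500)
o1: d²=169 > ρ²=56 → inactive
o2: d²=17 ≤ ρ²=56; F_rep = 36·(4,-1)/17² = (0.4983,-0.1246)
o3: d²=50 ≤ ρ²=56; F_rep = 36·(-5,5)/50² = (-0.0720,0.0720)
o4: d²=89 > ρ²=56 → inactive
F = F_att + ΣF_rep = (-0.5737,-0.3026)
p' = p + 1/10·F = (6.9426,0.9697)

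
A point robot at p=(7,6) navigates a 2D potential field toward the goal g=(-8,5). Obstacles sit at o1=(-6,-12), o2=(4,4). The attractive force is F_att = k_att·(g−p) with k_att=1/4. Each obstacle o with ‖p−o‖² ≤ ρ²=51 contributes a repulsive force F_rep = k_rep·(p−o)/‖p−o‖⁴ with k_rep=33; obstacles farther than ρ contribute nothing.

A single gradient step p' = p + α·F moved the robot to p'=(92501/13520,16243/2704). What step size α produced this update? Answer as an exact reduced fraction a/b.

α = 1/20

F_att = 1/4·(g−p) = 1/4·(-15,-1) = (-3.7500,-0.2500)
o1: d²=493 > ρ²=51 → inactive
o2: d²=13 ≤ ρ²=51; F_rep = 33·(3,2)/13² = (0.5858,0.3905)
F = F_att + ΣF_rep = (-3.1642,0.1405)
Δp = p'−p = (-0.1582,0.0070); α = Δx/Fx = (-2139/13520) / (-2139/676) = 1/20
check: Δy/Fy = (19/2704) / (95/676) = 1/20 ✓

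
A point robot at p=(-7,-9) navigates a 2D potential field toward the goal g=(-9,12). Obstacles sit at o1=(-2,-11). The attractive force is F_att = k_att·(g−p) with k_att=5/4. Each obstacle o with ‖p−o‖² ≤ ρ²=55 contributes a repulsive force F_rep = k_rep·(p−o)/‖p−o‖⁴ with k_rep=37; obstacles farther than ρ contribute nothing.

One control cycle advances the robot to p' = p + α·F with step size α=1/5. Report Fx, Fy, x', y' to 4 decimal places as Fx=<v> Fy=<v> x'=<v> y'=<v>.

F_att = 5/4·(g−p) = 5/4·(-2,21) = (-2.5000,26.2500)
o1: d²=29 ≤ ρ²=55; F_rep = 37·(-5,2)/29² = (-0.2200,0.0880)
F = F_att + ΣF_rep = (-2.7200,26.3380)
p' = p + 1/5·F = (-7.5440,-3.7324)

Fx=-2.7200 Fy=26.3380 x'=-7.5440 y'=-3.7324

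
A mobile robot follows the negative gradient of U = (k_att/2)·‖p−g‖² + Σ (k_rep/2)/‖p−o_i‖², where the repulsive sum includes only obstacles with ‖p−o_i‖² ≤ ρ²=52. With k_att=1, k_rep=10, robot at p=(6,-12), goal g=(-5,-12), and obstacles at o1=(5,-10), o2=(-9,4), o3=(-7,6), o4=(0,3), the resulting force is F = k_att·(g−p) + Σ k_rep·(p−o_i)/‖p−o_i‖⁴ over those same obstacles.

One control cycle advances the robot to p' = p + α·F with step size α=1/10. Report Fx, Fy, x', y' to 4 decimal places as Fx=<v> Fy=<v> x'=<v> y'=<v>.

Fx=-10.6000 Fy=-0.8000 x'=4.9400 y'=-12.0800

F_att = 1·(g−p) = 1·(-11,0) = (-11.0000,0.0000)
o1: d²=5 ≤ ρ²=52; F_rep = 10·(1,-2)/5² = (0.4000,-0.8000)
o2: d²=481 > ρ²=52 → inactive
o3: d²=493 > ρ²=52 → inactive
o4: d²=261 > ρ²=52 → inactive
F = F_att + ΣF_rep = (-10.6000,-0.8000)
p' = p + 1/10·F = (4.9400,-12.0800)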